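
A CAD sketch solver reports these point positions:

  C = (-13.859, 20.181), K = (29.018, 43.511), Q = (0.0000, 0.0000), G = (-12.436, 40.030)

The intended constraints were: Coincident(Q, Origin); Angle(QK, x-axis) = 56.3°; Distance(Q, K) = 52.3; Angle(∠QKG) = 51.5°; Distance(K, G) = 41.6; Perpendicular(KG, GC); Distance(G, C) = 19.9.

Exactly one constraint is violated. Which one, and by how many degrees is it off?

Perpendicular(KG, GC) — off by 8.90°.

Q = (0.00, 0.00) ✓; QK at 56.30° ✓; |QK| = 52.30 ✓; ∠QKG = 51.50° ✓; |KG| = 41.60 ✓; ∠(KG, GC) = 81.10° ✗; |GC| = 19.90 ✓.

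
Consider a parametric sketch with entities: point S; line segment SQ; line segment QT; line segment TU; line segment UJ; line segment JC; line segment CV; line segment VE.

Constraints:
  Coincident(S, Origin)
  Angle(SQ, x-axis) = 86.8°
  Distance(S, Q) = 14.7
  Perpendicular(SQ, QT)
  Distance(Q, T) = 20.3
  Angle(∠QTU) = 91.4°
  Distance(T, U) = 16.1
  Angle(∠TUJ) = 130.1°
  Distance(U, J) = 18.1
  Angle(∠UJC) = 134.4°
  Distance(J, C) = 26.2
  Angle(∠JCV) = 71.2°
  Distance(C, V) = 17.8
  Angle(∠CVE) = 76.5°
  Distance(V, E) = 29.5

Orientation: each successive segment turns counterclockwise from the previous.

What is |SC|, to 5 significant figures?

22.214

S is at the origin; SQ runs at 86.8° with length 14.7, so Q = (0.82058, 14.677). The perpendicularity gives QT at right angles to SQ, so QT runs at 176.80°; with |QT| = 20.3, T = (-19.448, 15.810). ∠QTU = 91.4° gives TU at -94.600° from the x-axis; with |TU| = 16.1, U = (-20.739, -0.23788). ∠TUJ = 130.1° gives UJ at -44.700° from the x-axis; with |UJ| = 18.1, J = (-7.8735, -12.969). ∠UJC = 134.4° gives JC at 0.90000° from the x-axis; with |JC| = 26.2, C = (18.323, -12.558). Then |SC| = |C − S| = 22.214.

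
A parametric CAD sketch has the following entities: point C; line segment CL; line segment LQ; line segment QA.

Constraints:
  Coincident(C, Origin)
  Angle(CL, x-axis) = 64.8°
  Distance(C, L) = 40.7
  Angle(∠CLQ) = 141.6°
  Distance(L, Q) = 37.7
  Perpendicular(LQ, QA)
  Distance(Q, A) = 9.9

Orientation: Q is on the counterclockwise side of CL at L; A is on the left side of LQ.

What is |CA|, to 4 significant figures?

71.28

∠CLQ = 141.6°, so LQ runs at 64.8° + (180° − 141.6°) = 103.2° from the x-axis; with |LQ| = 37.7, Q = L + 37.7·(cos 103.2°, sin 103.2°) = (8.720, 73.53). LQ ⟂ QA; with |QA| = 9.9 on the left of LQ, A = Q + 9.9·(-0.9736, -0.2284) = (-0.9180, 71.27). Then |CA| = |A − C| = 71.28.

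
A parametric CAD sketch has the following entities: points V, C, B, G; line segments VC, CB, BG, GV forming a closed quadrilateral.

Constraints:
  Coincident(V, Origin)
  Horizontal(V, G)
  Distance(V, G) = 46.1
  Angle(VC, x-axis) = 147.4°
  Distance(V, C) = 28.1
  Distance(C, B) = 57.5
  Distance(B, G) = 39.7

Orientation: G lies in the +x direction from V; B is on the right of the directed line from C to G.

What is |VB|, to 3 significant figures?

30.9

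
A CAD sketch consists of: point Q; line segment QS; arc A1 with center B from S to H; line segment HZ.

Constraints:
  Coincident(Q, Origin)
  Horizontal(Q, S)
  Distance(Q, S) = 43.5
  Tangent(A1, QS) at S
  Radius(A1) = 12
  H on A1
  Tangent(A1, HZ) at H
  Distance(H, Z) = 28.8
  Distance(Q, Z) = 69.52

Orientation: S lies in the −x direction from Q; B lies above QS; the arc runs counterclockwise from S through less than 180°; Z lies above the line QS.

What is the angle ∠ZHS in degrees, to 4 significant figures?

111.2°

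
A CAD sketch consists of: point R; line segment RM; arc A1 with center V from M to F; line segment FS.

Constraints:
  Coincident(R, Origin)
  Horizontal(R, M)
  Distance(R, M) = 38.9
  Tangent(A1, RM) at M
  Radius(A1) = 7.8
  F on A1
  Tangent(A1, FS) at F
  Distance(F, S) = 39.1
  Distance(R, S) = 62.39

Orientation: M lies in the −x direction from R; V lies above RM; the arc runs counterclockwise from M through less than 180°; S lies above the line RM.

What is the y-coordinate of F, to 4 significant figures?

9.589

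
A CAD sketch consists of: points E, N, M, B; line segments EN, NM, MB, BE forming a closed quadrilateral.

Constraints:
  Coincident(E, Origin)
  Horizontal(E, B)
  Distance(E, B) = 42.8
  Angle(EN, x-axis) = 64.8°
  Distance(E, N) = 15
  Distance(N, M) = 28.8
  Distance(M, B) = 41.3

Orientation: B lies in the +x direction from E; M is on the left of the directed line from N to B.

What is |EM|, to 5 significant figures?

43.595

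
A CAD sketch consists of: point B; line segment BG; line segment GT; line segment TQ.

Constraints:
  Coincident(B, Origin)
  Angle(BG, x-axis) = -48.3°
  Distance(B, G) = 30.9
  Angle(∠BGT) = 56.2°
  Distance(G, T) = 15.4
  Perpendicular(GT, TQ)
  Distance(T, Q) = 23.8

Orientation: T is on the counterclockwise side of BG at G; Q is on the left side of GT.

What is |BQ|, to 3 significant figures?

2.59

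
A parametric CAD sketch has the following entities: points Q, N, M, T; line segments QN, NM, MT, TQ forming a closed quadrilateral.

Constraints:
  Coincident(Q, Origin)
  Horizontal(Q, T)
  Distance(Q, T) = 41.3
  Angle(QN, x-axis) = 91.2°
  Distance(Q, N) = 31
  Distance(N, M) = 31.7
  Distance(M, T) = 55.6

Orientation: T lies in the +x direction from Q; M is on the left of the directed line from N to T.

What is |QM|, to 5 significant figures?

57.121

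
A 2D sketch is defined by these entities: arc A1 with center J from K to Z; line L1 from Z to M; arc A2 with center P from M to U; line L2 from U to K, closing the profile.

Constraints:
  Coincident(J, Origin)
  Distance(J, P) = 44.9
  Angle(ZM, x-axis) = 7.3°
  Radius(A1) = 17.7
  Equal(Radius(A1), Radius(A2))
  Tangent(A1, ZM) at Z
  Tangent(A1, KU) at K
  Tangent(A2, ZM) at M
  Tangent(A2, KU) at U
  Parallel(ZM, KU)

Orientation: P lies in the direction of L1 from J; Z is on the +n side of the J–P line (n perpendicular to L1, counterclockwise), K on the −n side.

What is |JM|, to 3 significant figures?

48.3

The slot axis is L1's direction at 7.3°, so u = (cos 7.3°, sin 7.3°) = (0.992, 0.127) and n = (−sin 7.3°, cos 7.3°) = (-0.127, 0.992). J is at the origin and P lies 44.9 along u from J, so P = 44.9·u = (44.5, 5.71). Tangency of A1 to both parallel lines with radius 17.7 puts Z and K at J ± 17.7·n: Z = (-2.25, 17.6), K = (2.25, -17.6). Equal radii place M and U the same way about P: M = P + 17.7·n = (42.3, 23.3), U = P − 17.7·n = (46.8, -11.9). Then |JM| = |M − J| = 48.3.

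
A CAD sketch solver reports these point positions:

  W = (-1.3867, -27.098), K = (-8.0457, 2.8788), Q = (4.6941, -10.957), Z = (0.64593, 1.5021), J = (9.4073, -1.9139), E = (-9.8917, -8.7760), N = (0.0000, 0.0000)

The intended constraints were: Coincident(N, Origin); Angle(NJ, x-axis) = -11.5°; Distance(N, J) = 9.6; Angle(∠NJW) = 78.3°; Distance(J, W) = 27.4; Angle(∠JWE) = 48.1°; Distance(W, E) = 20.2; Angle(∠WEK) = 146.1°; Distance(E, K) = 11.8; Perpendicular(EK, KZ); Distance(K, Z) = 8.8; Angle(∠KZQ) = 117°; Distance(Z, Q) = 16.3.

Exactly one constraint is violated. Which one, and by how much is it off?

Distance(Z, Q) = 16.3 — off by 3.20.

N = (0.00, 0.00) ✓; NJ at -11.50° ✓; |NJ| = 9.600 ✓; ∠NJW = 78.30° ✓; |JW| = 27.40 ✓; ∠JWE = 48.10° ✓; |WE| = 20.20 ✓; ∠WEK = 146.1° ✓; |EK| = 11.80 ✓; ∠(EK, KZ) = 90.00° ✓; |KZ| = 8.800 ✓; ∠KZQ = 117.0° ✓; |ZQ| = 13.10 ✗.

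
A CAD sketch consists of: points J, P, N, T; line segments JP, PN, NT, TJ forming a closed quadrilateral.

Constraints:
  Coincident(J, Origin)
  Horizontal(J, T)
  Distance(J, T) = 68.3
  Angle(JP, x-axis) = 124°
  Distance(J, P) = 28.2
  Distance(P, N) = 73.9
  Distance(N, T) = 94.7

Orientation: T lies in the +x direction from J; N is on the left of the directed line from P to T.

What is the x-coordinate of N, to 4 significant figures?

25.67

J is at the origin; JT is horizontal with |JT| = 68.3 and T in +x, so T = (68.3, 0). JP runs at 124.0° with |JP| = 28.2, so P = (-15.77, 23.38). N is determined by |PN| = 73.9 and |NT| = 94.7 together: it lies at the intersection of circle(P, 73.9) and circle(T, 94.7). With |PT| = 87.26, the foot of the radical line on PT is 23.54 from P and the perpendicular offset is √(73.9² − 23.54²) = 70.05. Taking the left-of-PT solution: N = (25.67, 84.56).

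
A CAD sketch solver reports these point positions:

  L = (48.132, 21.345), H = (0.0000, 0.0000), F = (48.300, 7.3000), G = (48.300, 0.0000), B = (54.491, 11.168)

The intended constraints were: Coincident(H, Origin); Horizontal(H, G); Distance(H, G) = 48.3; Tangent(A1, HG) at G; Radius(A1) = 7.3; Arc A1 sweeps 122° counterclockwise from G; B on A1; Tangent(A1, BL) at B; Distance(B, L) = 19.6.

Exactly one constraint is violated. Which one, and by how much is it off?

Distance(B, L) = 19.6 — off by 7.60.

H = (0.00, 0.00) ✓; H.y = 0.00, G.y = 0.00 ✓; |HG| = 48.30 ✓; ∠(FG, GH) = 90.00° ✓; |FG| = 7.300 ✓; bearing(F→B) − bearing(F→G) = 122.0° ✓; |FB| = 7.300 ✓; ∠(FB, BL) = 90.00° ✓; |BL| = 12.00 ✗.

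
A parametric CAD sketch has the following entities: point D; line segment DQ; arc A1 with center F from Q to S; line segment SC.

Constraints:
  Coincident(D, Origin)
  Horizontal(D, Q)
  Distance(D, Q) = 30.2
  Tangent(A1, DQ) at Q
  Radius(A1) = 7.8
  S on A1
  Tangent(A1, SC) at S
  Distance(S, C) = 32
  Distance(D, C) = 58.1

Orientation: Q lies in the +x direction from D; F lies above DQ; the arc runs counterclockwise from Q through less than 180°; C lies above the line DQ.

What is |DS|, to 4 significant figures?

38.34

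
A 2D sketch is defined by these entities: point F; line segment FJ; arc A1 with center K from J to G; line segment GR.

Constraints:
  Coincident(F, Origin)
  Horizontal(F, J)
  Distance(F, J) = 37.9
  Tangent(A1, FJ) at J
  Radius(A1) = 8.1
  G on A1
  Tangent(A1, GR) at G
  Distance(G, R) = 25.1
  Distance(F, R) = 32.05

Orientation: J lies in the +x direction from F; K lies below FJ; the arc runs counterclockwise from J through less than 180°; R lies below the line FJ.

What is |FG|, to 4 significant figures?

31.10

F is at the origin; FJ is horizontal with |FJ| = 37.9 and J on the +x side, so J = (37.90, 0.000). The tangent condition forces KJ to be normal to FJ, so K = J + (0, -8.1) = (37.90, -8.100). Since KG ⟂ GR (tangency), |KR| = √(8.1² + 25.1²) = 26.37 regardless of where G sits on A1. So R lies on both circle(F, 32.05) and circle(K, 26.37); the below-FJ intersection is R = (18.61, -26.09). G is the foot of the tangent from R: G = (30.82, -4.160).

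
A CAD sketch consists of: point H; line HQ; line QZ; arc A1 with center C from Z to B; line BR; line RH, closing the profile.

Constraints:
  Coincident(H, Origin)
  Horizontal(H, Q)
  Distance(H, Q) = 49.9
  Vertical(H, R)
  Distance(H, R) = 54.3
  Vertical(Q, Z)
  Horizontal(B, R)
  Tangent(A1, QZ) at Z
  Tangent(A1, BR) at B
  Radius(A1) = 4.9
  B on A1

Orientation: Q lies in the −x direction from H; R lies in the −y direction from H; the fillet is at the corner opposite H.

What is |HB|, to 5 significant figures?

70.523

The virtual corner opposite H is at (-49.900, -54.300). Since A1 is tangent to QZ there, CZ ⟂ QZ and since A1 is tangent to BR there, CB ⟂ BR, with radius 4.9, so the center C sits 4.9 in from both sides at C = (-45.000, -49.400). That places the tangent points at Z = (-49.900, -49.400) on QZ and B = (-45.000, -54.300) on BR. Then |HB| = |B − H| = 70.523.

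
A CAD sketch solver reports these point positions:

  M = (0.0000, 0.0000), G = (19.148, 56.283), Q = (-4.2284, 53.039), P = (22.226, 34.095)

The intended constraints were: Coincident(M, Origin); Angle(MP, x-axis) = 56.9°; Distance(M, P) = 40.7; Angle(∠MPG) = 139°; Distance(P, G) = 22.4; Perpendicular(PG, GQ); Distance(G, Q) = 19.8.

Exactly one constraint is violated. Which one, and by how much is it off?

Distance(G, Q) = 19.8 — off by 3.80.

M = (0.00, 0.00) ✓; MP at 56.90° ✓; |MP| = 40.70 ✓; ∠MPG = 139.0° ✓; |PG| = 22.40 ✓; ∠(PG, GQ) = 90.00° ✓; |GQ| = 23.60 ✗.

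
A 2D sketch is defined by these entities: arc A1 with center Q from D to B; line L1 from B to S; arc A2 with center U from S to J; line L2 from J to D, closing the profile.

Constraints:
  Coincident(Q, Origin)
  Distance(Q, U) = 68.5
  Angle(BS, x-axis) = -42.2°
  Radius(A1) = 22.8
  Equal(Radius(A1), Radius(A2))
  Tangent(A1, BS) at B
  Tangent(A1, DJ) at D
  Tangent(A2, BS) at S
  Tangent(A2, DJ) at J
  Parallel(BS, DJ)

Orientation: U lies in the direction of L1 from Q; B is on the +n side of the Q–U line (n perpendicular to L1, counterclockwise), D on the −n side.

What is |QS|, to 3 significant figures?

72.2

The slot axis is L1's direction at -42.2°, so u = (cos -42.2°, sin -42.2°) = (0.741, -0.672) and n = (−sin -42.2°, cos -42.2°) = (0.672, 0.741). Q is at the origin and U lies 68.5 along u from Q, so U = 68.5·u = (50.7, -46.0). Tangency of A1 to both parallel lines with radius 22.8 puts B and D at Q ± 22.8·n: B = (15.3, 16.9), D = (-15.3, -16.9). Equal radii place S and J the same way about U: S = U + 22.8·n = (66.1, -29.1), J = U − 22.8·n = (35.4, -62.9). Then |QS| = |S − Q| = 72.2.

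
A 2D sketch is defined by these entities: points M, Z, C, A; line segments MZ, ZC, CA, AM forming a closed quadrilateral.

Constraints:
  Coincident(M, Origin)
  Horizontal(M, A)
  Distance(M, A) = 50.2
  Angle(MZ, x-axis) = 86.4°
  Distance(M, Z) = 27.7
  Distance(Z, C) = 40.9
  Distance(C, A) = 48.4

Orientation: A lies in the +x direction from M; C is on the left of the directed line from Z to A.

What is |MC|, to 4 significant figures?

60.21

Checks: M = (0.00, 0.00) ✓; |ZC| = 40.90 ✓; |CA| = 48.40 ✓.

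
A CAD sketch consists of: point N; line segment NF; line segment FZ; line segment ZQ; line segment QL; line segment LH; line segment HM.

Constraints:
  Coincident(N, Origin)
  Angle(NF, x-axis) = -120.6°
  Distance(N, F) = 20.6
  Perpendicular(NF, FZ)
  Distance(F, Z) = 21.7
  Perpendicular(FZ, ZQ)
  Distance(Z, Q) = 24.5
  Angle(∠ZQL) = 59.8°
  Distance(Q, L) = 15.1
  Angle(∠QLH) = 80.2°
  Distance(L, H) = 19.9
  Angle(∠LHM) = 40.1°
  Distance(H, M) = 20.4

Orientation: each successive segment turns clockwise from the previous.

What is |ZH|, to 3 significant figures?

1.68

N is at the origin; NF runs at -120.6° with length 20.6, so F = (-10.5, -17.7). NF ⟂ FZ, so FZ runs at 149°; with |FZ| = 21.7, Z = (-29.2, -6.69). The perpendicularity gives ZQ at right angles to FZ, so ZQ runs at 59.4°; with |ZQ| = 24.5, Q = (-16.7, 14.4). ∠ZQL = 59.8° gives QL at -60.8° from the x-axis; with |QL| = 15.1, L = (-9.33, 1.22). ∠QLH = 80.2° gives LH at -161° from the x-axis; with |LH| = 19.9, H = (-28.1, -5.39). Then |ZH| = |H − Z| = 1.68.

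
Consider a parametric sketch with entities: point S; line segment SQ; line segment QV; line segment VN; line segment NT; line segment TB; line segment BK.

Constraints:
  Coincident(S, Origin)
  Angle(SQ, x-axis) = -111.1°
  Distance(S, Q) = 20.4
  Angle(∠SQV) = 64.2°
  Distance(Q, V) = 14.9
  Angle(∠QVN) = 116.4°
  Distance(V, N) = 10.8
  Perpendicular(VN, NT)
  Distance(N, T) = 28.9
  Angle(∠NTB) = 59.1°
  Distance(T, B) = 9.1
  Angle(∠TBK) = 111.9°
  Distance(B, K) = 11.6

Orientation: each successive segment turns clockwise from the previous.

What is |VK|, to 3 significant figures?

13.6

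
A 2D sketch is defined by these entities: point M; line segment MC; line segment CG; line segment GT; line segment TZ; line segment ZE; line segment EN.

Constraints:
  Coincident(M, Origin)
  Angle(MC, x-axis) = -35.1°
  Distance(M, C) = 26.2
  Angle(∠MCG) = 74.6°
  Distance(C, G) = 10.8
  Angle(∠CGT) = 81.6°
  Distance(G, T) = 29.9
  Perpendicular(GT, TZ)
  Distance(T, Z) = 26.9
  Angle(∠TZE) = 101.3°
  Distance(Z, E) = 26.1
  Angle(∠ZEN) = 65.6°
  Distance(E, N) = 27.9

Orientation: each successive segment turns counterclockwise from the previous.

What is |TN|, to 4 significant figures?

19.87

∠TZE = 101.3° gives ZE at -22.60° from the x-axis; with |ZE| = 26.1, E = (14.58, -35.45). ∠ZEN = 65.6° gives EN at 91.80° from the x-axis; with |EN| = 27.9, N = (13.70, -7.561). Then |TN| = |N − T| = 19.87.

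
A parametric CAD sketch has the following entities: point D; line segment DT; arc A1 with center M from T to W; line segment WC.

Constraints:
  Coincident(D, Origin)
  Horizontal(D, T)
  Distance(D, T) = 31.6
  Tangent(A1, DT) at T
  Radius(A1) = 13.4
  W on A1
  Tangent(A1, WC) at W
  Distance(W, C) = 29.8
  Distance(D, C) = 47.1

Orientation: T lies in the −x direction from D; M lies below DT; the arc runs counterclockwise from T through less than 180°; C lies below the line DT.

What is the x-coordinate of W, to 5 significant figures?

-40.586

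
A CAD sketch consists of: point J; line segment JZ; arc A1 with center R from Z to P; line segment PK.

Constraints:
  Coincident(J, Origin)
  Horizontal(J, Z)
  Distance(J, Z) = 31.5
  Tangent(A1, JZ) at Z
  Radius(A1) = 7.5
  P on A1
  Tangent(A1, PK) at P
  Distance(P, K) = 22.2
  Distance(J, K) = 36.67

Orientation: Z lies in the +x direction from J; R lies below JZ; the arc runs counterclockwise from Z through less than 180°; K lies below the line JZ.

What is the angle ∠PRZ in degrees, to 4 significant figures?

85.68°

J is at the origin; J and Z share the same y with |JZ| = 31.5 and Z on the +x side, so Z = (31.50, 0.000). Since A1 is tangent to JZ there, RZ ⟂ JZ, so R = Z + (0, -7.5) = (31.50, -7.500). Since RP ⟂ PK (tangency), |RK| = √(7.5² + 22.2²) = 23.43 regardless of where P sits on A1. So K lies on both circle(J, 36.67) and circle(R, 23.43); the below-JZ intersection is K = (22.35, -29.07). P is the foot of the tangent from K: P = (24.02, -6.935).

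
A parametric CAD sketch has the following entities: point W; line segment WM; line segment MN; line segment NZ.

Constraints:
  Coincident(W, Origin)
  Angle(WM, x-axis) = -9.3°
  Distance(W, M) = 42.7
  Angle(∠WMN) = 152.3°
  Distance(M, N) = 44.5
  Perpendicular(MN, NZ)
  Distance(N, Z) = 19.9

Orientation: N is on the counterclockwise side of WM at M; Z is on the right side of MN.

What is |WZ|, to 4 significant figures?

91.40

∠WMN = 152.3°, so MN runs at -9.3° + (180° − 152.3°) = 18.40° from the x-axis; with |MN| = 44.5, N = M + 44.5·(cos 18.40°, sin 18.40°) = (84.36, 7.146). The perpendicularity gives NZ at right angles to MN; with |NZ| = 19.9 on the right of MN, Z = N + 19.9·(0.3156, -0.9489) = (90.65, -11.74). Then |WZ| = |Z − W| = 91.40.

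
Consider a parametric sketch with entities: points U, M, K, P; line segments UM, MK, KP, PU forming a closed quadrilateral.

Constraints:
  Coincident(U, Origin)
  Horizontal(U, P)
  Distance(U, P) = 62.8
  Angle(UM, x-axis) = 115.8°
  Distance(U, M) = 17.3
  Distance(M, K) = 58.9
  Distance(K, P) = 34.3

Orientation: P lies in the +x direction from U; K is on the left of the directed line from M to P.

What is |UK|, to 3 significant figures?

58.4

Checks: |MK| = 58.90 ✓; |KP| = 34.30 ✓.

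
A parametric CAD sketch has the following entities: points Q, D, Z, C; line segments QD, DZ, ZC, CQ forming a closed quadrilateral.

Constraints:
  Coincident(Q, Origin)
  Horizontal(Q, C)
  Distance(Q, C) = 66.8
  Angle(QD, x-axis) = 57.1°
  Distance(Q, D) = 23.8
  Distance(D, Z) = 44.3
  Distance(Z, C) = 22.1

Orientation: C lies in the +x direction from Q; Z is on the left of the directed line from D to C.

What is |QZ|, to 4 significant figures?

60.60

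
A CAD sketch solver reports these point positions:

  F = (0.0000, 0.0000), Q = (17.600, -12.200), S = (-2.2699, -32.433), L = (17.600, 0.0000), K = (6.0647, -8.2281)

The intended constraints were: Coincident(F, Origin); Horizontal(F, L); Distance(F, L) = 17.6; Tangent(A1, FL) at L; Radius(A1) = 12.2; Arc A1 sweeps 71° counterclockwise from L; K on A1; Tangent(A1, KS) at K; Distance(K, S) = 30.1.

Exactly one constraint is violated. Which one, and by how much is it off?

Distance(K, S) = 30.1 — off by 4.50.

F = (0.00, 0.00) ✓; F.y = 0.00, L.y = 0.00 ✓; |FL| = 17.60 ✓; ∠(QL, LF) = 90.00° ✓; |QL| = 12.20 ✓; bearing(Q→K) − bearing(Q→L) = 71.00° ✓; |QK| = 12.20 ✓; ∠(QK, KS) = 90.00° ✓; |KS| = 25.60 ✗.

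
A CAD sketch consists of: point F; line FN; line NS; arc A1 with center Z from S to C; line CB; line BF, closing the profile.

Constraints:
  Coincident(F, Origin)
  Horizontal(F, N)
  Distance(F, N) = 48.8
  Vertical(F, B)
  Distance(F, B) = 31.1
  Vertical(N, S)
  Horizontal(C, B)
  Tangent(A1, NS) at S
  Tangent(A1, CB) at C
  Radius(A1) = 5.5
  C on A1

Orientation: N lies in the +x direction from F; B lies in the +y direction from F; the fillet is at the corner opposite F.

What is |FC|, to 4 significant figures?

53.31

The virtual corner opposite F is at (48.80, 31.10). A1 meets NS tangentially, so ZS is at right angles to NS and tangency of A1 to CB means the radius ZC is perpendicular to CB, with radius 5.5, so the center Z sits 5.5 in from both sides at Z = (43.30, 25.60). That places the tangent points at S = (48.80, 25.60) on NS and C = (43.30, 31.10) on CB. Then |FC| = |C − F| = 53.31.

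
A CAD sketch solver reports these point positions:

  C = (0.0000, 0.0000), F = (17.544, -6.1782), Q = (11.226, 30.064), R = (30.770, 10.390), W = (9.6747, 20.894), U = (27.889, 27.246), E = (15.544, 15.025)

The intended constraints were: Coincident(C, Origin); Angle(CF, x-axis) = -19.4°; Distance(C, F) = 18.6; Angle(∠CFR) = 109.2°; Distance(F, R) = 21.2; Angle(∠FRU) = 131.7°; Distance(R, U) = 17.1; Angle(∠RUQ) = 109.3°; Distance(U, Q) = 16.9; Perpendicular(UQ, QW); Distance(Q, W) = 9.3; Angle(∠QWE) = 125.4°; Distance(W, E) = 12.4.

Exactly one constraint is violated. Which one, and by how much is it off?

Distance(W, E) = 12.4 — off by 4.10.

C = (0.00, 0.00) ✓; CF at -19.40° ✓; |CF| = 18.60 ✓; ∠CFR = 109.2° ✓; |FR| = 21.20 ✓; ∠FRU = 131.7° ✓; |RU| = 17.10 ✓; ∠RUQ = 109.3° ✓; |UQ| = 16.90 ✓; ∠(UQ, QW) = 90.00° ✓; |QW| = 9.300 ✓; ∠QWE = 125.4° ✓; |WE| = 8.300 ✗.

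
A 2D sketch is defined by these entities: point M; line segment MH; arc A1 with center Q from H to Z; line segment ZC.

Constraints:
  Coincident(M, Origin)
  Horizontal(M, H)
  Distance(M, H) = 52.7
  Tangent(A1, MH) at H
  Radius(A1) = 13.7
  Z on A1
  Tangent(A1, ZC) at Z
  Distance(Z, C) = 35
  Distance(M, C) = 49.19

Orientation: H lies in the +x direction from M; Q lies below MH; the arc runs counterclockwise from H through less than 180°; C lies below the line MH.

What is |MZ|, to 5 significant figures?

40.896

M is at the origin; M and H share the same y with |MH| = 52.7 and H on the +x side, so H = (52.700, 0.0000). The tangent condition forces QH to be normal to MH, so Q = H + (0, -13.7) = (52.700, -13.700). Since QZ ⟂ ZC (tangency), |QC| = √(13.7² + 35.0²) = 37.586 regardless of where Z sits on A1. So C lies on both circle(M, 49.19) and circle(Q, 37.586); the below-MH intersection is C = (26.995, -41.121). Z is the foot of the tangent from C: Z = (39.977, -8.6181).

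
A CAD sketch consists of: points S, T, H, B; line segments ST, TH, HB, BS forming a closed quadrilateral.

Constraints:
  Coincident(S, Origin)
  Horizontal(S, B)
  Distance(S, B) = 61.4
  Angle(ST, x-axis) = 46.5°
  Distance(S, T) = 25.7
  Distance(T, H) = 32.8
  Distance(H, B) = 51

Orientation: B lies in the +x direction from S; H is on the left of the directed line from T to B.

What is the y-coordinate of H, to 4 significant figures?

44.94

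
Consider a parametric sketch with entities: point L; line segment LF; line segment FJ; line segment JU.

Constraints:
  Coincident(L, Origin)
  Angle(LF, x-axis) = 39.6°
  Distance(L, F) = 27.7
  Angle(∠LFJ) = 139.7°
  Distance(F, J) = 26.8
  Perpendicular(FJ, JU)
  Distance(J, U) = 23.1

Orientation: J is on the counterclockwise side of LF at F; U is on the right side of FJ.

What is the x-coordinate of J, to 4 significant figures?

26.04

L is at the origin; LF runs at 39.6° with length 27.7, so F = 27.7·(cos 39.6°, sin 39.6°) = (21.34, 17.66). ∠LFJ = 139.7°, so FJ runs at 39.6° + (180° − 139.7°) = 79.90° from the x-axis; with |FJ| = 26.8, J = F + 26.8·(cos 79.90°, sin 79.90°) = (26.04, 44.04). So J.x = 26.04.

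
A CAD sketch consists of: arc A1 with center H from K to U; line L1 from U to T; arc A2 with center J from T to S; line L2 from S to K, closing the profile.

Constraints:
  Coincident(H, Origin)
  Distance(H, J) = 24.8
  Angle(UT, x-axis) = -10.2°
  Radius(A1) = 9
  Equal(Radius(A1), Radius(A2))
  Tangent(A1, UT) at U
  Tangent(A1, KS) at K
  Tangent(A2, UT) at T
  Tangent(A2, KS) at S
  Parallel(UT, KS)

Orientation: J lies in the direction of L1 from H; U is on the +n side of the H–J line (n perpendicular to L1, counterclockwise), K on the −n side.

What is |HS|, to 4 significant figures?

26.38

The slot axis is L1's direction at -10.2°, so u = (cos -10.2°, sin -10.2°) = (0.9842, -0.1771) and n = (−sin -10.2°, cos -10.2°) = (0.1771, 0.9842). H is at the origin and J lies 24.8 along u from H, so J = 24.8·u = (24.41, -4.392). Tangency of A1 to both parallel lines with radius 9.0 puts U and K at H ± 9.0·n: U = (1.594, 8.858), K = (-1.594, -8.858). Equal radii place T and S the same way about J: T = J + 9.0·n = (26.00, 4.466), S = J − 9.0·n = (22.81, -13.25). Then |HS| = |S − H| = 26.38.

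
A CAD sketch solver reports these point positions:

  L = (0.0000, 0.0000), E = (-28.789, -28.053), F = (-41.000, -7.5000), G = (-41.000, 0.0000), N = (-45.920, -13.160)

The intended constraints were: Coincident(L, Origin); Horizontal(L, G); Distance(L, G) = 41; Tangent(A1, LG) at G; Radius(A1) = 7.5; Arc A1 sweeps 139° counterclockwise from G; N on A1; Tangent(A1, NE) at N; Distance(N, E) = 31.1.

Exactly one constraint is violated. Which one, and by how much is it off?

Distance(N, E) = 31.1 — off by 8.40.

L = (0.00, 0.00) ✓; L.y = 0.00, G.y = 0.00 ✓; |LG| = 41.00 ✓; ∠(FG, GL) = 90.00° ✓; |FG| = 7.500 ✓; bearing(F→N) − bearing(F→G) = 139.0° ✓; |FN| = 7.499 ✓; ∠(FN, NE) = 90.00° ✓; |NE| = 22.70 ✗.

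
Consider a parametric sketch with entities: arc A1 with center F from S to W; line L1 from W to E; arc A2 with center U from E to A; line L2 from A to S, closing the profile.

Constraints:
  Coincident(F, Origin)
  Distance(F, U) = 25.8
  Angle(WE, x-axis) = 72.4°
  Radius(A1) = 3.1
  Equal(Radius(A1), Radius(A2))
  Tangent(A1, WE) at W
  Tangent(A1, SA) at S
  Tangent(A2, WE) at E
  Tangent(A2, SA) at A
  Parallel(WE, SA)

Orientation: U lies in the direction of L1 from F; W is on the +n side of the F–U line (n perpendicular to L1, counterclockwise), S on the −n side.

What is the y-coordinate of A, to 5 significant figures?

23.655

The slot axis is L1's direction at 72.4°, so u = (cos 72.4°, sin 72.4°) = (0.30237, 0.95319) and n = (−sin 72.4°, cos 72.4°) = (-0.95319, 0.30237). F is at the origin and U lies 25.8 along u from F, so U = 25.8·u = (7.8011, 24.592). Tangency of A1 to both parallel lines with radius 3.1 puts W and S at F ± 3.1·n: W = (-2.9549, 0.93735), S = (2.9549, -0.93735). Equal radii place E and A the same way about U: E = U + 3.1·n = (4.8463, 25.530), A = U − 3.1·n = (10.756, 23.655). So A.y = 23.655.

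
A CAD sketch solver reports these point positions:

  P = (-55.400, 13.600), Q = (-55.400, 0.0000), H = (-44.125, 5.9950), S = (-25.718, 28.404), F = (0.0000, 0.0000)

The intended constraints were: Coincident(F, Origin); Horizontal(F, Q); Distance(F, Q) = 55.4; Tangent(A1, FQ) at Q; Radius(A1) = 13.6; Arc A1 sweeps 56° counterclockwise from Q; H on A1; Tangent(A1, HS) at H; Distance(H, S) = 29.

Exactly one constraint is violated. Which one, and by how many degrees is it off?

Tangent(A1, HS) at H — off by 5.40°.

F = (0.00, 0.00) ✓; F.y = 0.00, Q.y = 0.00 ✓; |FQ| = 55.40 ✓; ∠(PQ, QF) = 90.00° ✓; |PQ| = 13.60 ✓; bearing(P→H) − bearing(P→Q) = 56.00° ✓; |PH| = 13.60 ✓; ∠(PH, HS) = 95.40° ✗; |HS| = 29.00 ✓.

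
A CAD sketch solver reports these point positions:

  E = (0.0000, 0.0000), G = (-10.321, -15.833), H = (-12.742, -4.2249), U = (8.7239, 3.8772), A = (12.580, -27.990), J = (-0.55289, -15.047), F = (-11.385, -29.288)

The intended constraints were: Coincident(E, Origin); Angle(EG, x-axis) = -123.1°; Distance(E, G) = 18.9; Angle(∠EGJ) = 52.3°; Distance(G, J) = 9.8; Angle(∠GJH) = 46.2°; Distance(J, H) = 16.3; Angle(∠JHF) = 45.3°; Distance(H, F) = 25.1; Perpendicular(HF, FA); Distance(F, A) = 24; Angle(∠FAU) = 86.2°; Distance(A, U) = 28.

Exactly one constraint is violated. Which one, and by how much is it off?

Distance(A, U) = 28 — off by 4.10.

E = (0.00, 0.00) ✓; EG at -123.1° ✓; |EG| = 18.90 ✓; ∠EGJ = 52.30° ✓; |GJ| = 9.800 ✓; ∠GJH = 46.20° ✓; |JH| = 16.30 ✓; ∠JHF = 45.30° ✓; |HF| = 25.10 ✓; ∠(HF, FA) = 90.00° ✓; |FA| = 24.00 ✓; ∠FAU = 86.20° ✓; |AU| = 32.10 ✗.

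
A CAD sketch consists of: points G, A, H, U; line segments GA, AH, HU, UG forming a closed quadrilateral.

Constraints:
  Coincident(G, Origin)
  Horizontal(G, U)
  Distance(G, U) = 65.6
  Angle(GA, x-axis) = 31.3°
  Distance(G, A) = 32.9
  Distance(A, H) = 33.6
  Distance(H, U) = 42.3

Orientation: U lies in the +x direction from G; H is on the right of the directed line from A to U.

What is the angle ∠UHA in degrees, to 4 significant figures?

64.57°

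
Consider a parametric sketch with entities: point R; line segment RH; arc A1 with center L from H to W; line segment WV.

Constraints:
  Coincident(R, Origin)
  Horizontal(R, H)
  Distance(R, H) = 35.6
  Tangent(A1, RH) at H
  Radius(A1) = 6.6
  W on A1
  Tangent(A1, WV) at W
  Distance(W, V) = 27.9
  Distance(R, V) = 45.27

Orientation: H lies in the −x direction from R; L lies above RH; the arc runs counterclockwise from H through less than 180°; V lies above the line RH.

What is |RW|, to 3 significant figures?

29.8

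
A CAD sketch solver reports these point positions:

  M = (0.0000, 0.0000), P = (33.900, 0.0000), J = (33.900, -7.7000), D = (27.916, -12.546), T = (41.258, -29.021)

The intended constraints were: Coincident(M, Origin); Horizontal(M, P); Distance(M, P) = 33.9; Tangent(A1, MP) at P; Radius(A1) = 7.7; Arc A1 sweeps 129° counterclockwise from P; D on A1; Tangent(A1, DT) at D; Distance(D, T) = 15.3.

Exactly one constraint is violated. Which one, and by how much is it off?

Distance(D, T) = 15.3 — off by 5.90.

M = (0.00, 0.00) ✓; M.y = 0.00, P.y = 0.00 ✓; |MP| = 33.90 ✓; ∠(JP, PM) = 90.00° ✓; |JP| = 7.700 ✓; bearing(J→D) − bearing(J→P) = 129.0° ✓; |JD| = 7.700 ✓; ∠(JD, DT) = 90.00° ✓; |DT| = 21.20 ✗.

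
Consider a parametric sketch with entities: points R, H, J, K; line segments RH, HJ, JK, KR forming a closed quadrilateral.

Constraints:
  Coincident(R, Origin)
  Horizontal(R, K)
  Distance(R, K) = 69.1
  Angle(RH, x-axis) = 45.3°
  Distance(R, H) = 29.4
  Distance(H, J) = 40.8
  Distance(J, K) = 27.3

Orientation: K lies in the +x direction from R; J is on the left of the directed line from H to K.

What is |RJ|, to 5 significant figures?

66.488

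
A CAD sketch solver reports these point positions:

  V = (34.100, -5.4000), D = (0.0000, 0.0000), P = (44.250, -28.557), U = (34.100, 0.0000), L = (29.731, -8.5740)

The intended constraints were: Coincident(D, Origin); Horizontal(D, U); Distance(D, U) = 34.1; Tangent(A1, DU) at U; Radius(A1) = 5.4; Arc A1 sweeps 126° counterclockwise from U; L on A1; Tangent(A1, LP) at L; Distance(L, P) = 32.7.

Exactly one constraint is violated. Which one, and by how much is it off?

Distance(L, P) = 32.7 — off by 8.00.

D = (0.00, 0.00) ✓; D.y = 0.00, U.y = 0.00 ✓; |DU| = 34.10 ✓; ∠(VU, UD) = 90.00° ✓; |VU| = 5.400 ✓; bearing(V→L) − bearing(V→U) = 126.0° ✓; |VL| = 5.400 ✓; ∠(VL, LP) = 90.00° ✓; |LP| = 24.70 ✗.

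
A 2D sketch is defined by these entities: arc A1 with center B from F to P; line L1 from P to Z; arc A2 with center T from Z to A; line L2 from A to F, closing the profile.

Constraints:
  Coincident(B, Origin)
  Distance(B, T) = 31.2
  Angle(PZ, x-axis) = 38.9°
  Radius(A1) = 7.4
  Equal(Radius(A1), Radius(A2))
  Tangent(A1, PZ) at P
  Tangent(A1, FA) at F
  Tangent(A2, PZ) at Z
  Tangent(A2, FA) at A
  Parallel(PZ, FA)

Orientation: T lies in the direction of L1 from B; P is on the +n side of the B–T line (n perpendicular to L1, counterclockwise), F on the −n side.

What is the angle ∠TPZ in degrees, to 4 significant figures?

13.34°

The slot axis is L1's direction at 38.9°, so u = (cos 38.9°, sin 38.9°) = (0.7782, 0.6280) and n = (−sin 38.9°, cos 38.9°) = (-0.6280, 0.7782). B is at the origin and T lies 31.2 along u from B, so T = 31.2·u = (24.28, 19.59). Tangency of A1 to both parallel lines with radius 7.4 puts P and F at B ± 7.4·n: P = (-4.647, 5.759), F = (4.647, -5.759). Equal radii place Z and A the same way about T: Z = T + 7.4·n = (19.63, 25.35), A = T − 7.4·n = (28.93, 13.83). Then cos ∠TPZ = PT·PZ / (|PT||PZ|), giving 13.34°.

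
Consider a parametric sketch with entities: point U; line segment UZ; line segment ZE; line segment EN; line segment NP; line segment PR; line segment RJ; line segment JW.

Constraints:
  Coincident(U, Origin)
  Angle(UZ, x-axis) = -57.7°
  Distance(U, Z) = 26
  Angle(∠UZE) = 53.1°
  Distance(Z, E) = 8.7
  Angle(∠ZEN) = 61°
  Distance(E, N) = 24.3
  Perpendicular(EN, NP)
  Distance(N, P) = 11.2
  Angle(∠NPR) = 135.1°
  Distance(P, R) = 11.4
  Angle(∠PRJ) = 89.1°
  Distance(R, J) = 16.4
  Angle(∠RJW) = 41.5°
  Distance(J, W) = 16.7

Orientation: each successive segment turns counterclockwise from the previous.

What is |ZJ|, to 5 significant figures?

0.60862

∠NPR = 135.1° gives PR at -36.900° from the x-axis; with |PR| = 11.4, R = (3.6449, -35.240). ∠PRJ = 89.1° gives RJ at 54.000° from the x-axis; with |RJ| = 16.4, J = (13.285, -21.972). Then |ZJ| = |J − Z| = 0.60862.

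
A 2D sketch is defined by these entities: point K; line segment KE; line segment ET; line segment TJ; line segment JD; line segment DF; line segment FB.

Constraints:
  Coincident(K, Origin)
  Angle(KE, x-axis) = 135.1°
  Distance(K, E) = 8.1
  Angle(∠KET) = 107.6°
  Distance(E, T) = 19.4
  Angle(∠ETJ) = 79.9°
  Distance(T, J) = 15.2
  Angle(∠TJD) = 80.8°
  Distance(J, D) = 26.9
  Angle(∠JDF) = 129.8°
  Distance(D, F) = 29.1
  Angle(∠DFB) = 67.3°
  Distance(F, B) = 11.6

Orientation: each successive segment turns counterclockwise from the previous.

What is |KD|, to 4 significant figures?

6.420

K is at the origin; KE runs at 135.1° with length 8.1, so E = (-5.738, 5.718). ∠KET = 107.6° gives ET at -152.5° from the x-axis; with |ET| = 19.4, T = (-22.95, -3.240). ∠ETJ = 79.9° gives TJ at -52.40° from the x-axis; with |TJ| = 15.2, J = (-13.67, -15.28). ∠TJD = 80.8° gives JD at 46.80° from the x-axis; with |JD| = 26.9, D = (4.743, 4.326). Then |KD| = |D − K| = 6.420.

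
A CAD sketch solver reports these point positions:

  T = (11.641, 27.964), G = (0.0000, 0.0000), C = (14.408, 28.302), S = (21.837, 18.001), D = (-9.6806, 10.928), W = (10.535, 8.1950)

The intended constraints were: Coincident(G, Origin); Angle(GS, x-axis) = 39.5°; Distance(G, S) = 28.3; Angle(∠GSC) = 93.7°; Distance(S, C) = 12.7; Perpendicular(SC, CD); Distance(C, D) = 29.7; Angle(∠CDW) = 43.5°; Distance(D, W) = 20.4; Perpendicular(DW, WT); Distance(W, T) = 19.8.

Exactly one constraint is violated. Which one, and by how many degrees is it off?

Perpendicular(DW, WT) — off by 4.50°.

G = (0.00, 0.00) ✓; GS at 39.50° ✓; |GS| = 28.30 ✓; ∠GSC = 93.70° ✓; |SC| = 12.70 ✓; ∠(SC, CD) = 90.00° ✓; |CD| = 29.70 ✓; ∠CDW = 43.50° ✓; |DW| = 20.40 ✓; ∠(DW, WT) = 94.50° ✗; |WT| = 19.80 ✓.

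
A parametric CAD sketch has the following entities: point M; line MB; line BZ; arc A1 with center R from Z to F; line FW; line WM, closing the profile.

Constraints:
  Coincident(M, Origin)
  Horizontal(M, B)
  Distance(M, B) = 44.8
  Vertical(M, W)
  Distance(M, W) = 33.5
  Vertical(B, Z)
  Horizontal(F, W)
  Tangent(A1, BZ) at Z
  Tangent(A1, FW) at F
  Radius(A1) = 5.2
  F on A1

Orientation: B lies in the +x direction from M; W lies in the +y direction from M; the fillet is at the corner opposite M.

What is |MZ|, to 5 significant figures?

52.990

M is at the origin; M and B share the same y with |MB| = 44.8 and B on the +x side, so B = (44.800, 0.0000). M and W share the same x with |MW| = 33.5 and W on the +y side, so W = (0.0000, 33.500). The virtual corner opposite M is at (44.800, 33.500). A1 meets BZ tangentially, so RZ is at right angles to BZ and tangency of A1 to FW means the radius RF is perpendicular to FW, with radius 5.2, so the center R sits 5.2 in from both sides at R = (39.600, 28.300). That places the tangent points at Z = (44.800, 28.300) on BZ and F = (39.600, 33.500) on FW. Then |MZ| = |Z − M| = 52.990.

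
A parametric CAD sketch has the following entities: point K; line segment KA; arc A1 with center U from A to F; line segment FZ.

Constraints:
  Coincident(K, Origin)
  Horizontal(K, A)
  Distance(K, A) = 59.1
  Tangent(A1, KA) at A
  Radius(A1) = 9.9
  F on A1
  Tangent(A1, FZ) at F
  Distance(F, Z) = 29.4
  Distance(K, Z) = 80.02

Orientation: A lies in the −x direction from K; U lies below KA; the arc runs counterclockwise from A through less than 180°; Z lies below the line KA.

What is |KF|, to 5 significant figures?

69.661

Checks: |UF| = 9.900 ✓; ∠(UF, FZ) = 90.00° ✓; |FZ| = 29.40 ✓; |KZ| = 80.02 ✓.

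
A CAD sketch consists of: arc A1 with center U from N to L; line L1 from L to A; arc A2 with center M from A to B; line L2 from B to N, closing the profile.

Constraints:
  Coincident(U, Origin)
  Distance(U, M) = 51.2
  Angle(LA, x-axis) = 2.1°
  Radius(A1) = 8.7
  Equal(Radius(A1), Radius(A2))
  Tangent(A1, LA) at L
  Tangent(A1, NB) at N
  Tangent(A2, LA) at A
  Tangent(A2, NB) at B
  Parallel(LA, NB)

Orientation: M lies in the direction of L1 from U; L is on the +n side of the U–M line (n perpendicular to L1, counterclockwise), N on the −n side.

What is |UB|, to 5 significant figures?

51.934

The slot axis is L1's direction at 2.1°, so u = (cos 2.1°, sin 2.1°) = (0.99933, 0.036644) and n = (−sin 2.1°, cos 2.1°) = (-0.036644, 0.99933). U is at the origin and M lies 51.2 along u from U, so M = 51.2·u = (51.166, 1.8762). Tangency of A1 to both parallel lines with radius 8.7 puts L and N at U ± 8.7·n: L = (-0.31880, 8.6942), N = (0.31880, -8.6942). Equal radii place A and B the same way about M: A = M + 8.7·n = (50.847, 10.570), B = M − 8.7·n = (51.484, -6.8180). Then |UB| = |B − U| = 51.934.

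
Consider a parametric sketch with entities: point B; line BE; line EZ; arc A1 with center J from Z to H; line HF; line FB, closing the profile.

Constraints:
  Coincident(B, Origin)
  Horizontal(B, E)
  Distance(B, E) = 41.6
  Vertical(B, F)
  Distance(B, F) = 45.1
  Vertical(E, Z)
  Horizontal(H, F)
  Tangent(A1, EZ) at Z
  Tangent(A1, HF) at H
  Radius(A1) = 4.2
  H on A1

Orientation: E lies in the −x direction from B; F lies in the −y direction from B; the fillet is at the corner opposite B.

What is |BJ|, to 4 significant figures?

55.42

B is at the origin; B and E share the same y with |BE| = 41.6 and E on the −x side, so E = (-41.60, 0.000). BF is vertical with |BF| = 45.1 and F on the −y side, so F = (0.000, -45.10). The virtual corner opposite B is at (-41.60, -45.10). The tangent condition forces JZ to be normal to EZ and A1 meets HF tangentially, so JH is at right angles to HF, with radius 4.2, so the center J sits 4.2 in from both sides at J = (-37.40, -40.90). Then |BJ| = |J − B| = 55.42.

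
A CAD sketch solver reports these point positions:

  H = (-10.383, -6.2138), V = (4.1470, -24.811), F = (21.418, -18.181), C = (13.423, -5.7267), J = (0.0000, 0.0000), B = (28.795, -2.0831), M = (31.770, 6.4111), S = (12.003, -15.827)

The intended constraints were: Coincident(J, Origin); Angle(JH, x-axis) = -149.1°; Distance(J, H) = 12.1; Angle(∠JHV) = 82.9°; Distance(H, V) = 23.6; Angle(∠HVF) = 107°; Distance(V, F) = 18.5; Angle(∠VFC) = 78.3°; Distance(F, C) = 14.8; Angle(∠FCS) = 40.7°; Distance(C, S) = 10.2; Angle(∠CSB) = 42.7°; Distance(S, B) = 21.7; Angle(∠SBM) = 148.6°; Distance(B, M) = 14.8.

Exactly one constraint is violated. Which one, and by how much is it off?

Distance(B, M) = 14.8 — off by 5.80.

J = (0.00, 0.00) ✓; JH at -149.1° ✓; |JH| = 12.10 ✓; ∠JHV = 82.90° ✓; |HV| = 23.60 ✓; ∠HVF = 107.0° ✓; |VF| = 18.50 ✓; ∠VFC = 78.30° ✓; |FC| = 14.80 ✓; ∠FCS = 40.70° ✓; |CS| = 10.20 ✓; ∠CSB = 42.70° ✓; |SB| = 21.70 ✓; ∠SBM = 148.6° ✓; |BM| = 9.000 ✗.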